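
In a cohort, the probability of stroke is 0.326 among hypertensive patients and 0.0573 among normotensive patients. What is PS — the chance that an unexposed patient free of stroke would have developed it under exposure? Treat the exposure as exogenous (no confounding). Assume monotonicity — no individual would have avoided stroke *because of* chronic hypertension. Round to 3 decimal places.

PS ≈ 0.285

Let p₁ = 0.326, p₀ = 0.0573.
Under exogeneity and monotonicity, PS = (p₁ − p₀) / (1 − p₀).
PS = (0.326 − 0.0573) / (1 − 0.0573) = 0.2687 / 0.9427 ≈ 0.2850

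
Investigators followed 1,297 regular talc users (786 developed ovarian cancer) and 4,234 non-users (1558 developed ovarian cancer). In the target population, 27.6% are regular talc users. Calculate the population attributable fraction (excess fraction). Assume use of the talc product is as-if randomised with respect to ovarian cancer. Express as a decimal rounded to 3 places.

PAF ≈ 0.151

p₁ = P(outcome | exposed) = 786/1297 = 0.60601
p₀ = P(outcome | unexposed) = 1558/4234 = 0.36797
Overall risk P(Y=1) = π·p₁ + (1−π)·p₀ = 0.276×0.60601 + 0.724×0.36797 = 0.43367.
Under exogeneity, PAF = [P(Y=1) − p₀] / P(Y=1).
PAF = (0.43367 − 0.36797) / 0.43367 ≈ 0.1515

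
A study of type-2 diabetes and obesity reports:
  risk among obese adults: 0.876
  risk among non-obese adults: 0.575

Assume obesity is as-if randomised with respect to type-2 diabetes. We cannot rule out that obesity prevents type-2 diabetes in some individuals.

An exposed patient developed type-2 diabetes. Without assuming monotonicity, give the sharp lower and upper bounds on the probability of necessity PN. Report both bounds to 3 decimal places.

Let p₁ = 0.876, p₀ = 0.575.
Under exogeneity alone the bounds on PN are max{0,(p₁−p₀)/p₁} ≤ PN ≤ min{1,(1−p₀)/p₁}.
  lower = (p₁ − p₀)/p₁ = 0.301 / 0.876 ≈ 0.3436
  upper = min{1, (1 − p₀)/p₁} = 0.425 / 0.876 ≈ 0.4852

0.344 ≤ PN ≤ 0.485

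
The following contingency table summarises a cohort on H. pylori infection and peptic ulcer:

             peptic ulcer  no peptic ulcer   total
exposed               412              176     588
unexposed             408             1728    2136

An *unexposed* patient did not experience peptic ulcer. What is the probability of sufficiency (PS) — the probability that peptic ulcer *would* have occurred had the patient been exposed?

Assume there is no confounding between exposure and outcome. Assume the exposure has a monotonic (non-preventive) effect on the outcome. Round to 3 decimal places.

p₁ = P(outcome | exposed) = 412/588 = 0.70068
p₀ = P(outcome | unexposed) = 408/2136 = 0.19101
Under exogeneity and monotonicity, PS = (p₁ − p₀) / (1 − p₀).
PS = (0.70068 − 0.19101) / (1 − 0.19101) = 0.50967 / 0.80899 ≈ 0.6300

PS ≈ 0.630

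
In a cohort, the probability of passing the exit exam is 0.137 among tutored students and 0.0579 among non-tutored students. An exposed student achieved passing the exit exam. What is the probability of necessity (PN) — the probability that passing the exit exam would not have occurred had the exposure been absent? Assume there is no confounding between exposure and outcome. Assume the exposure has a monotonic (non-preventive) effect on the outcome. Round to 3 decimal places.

PN ≈ 0.577

Let p₁ = 0.137, p₀ = 0.0579.
Under exogeneity and monotonicity, PN = (p₁ − p₀) / p₁.
PN = (0.137 − 0.0579) / 0.137 = 0.0791 / 0.137 ≈ 0.5774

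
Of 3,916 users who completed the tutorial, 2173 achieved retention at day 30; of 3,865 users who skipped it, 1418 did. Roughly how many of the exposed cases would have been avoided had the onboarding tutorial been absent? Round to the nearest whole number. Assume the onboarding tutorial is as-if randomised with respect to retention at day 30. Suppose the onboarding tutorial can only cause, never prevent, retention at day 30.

p₁ = P(outcome | exposed) = 2173/3916 = 0.5549
p₀ = P(outcome | unexposed) = 1418/3865 = 0.36688
PN = (p₁ − p₀)/p₁ = (0.5549 − 0.36688) / 0.5549 ≈ 0.33884.
Attributable cases ≈ PN × (exposed cases) = 0.33884 × 2173 ≈ 736.29.

about 736 cases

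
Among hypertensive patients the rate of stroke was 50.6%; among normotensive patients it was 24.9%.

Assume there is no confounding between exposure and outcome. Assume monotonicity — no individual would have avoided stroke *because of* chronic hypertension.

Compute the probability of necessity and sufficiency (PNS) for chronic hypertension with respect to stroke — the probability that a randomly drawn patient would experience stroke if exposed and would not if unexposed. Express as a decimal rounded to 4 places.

PNS ≈ 0.2570

p₁ = 0.506, p₀ = 0.249.
Under exogeneity and monotonicity, PNS = p₁ − p₀.
PNS = 0.506 − 0.249 = 0.257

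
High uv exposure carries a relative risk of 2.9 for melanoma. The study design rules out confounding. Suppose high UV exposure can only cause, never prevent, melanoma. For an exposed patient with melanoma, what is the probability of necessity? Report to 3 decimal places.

Under exogeneity and monotonicity, PN = (RR − 1) / RR = 1 − 1/RR.
PN = (2.9 − 1) / 2.9 = 1.9 / 2.9 ≈ 0.6552

PN ≈ 0.655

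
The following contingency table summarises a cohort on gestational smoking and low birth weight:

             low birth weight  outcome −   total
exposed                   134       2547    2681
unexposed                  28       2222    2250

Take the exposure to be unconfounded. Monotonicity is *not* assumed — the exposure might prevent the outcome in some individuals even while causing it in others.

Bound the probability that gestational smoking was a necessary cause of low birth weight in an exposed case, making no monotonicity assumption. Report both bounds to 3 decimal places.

0.751 ≤ PN ≤ 1.000

p₁ = P(outcome | exposed) = 134/2681 = 0.049981
p₀ = P(outcome | unexposed) = 28/2250 = 0.012444
Under exogeneity alone the bounds on PN are max{0,(p₁−p₀)/p₁} ≤ PN ≤ min{1,(1−p₀)/p₁}.
  lower = (p₁ − p₀)/p₁ = 0.037537 / 0.049981 ≈ 0.7510
  upper = min{1, (1 − p₀)/p₁} = 0.98756 / 0.049981 ≈ 19.7585 → capped at 1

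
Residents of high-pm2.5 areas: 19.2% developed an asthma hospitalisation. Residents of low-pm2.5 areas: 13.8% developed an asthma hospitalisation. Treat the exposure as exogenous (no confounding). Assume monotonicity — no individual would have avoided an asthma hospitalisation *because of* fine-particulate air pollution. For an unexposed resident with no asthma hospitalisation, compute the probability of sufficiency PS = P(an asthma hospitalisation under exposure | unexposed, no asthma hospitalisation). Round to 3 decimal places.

PS ≈ 0.063

p₁ = 0.192, p₀ = 0.138.
Under exogeneity and monotonicity, PS = (p₁ − p₀) / (1 − p₀).
PS = (0.192 − 0.138) / (1 − 0.138) = 0.054 / 0.862 ≈ 0.0626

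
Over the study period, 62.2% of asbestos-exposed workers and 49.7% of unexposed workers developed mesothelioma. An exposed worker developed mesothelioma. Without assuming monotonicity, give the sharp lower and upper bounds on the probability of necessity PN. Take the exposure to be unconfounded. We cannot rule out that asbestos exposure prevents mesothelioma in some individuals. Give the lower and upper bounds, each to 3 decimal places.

p₁ = 0.622, p₀ = 0.497.
Under exogeneity alone the bounds on PN are max{0,(p₁−p₀)/p₁} ≤ PN ≤ min{1,(1−p₀)/p₁}.
  lower = (p₁ − p₀)/p₁ = 0.125 / 0.622 ≈ 0.2010
  upper = min{1, (1 − p₀)/p₁} = 0.503 / 0.622 ≈ 0.8087

0.201 ≤ PN ≤ 0.809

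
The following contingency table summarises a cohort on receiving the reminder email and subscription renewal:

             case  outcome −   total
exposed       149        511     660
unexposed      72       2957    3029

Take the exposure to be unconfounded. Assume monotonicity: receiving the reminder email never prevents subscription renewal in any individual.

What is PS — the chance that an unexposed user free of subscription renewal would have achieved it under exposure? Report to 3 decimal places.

PS ≈ 0.207

p₁ = P(outcome | exposed) = 149/660 = 0.22576
p₀ = P(outcome | unexposed) = 72/3029 = 0.02377
Under exogeneity and monotonicity, PS = (p₁ − p₀)/(1 − p₀).
PS = (0.22576 − 0.02377) / 0.97623 ≈ 0.2069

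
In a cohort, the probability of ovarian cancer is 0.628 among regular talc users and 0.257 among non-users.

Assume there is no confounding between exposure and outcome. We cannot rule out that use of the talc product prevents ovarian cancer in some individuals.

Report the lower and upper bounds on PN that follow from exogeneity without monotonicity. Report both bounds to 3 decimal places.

0.591 ≤ PN ≤ 1.000

Let p₁ = 0.628, p₀ = 0.257.
Under exogeneity alone the bounds on PN are max{0,(p₁−p₀)/p₁} ≤ PN ≤ min{1,(1−p₀)/p₁}.
  lower = (p₁ − p₀)/p₁ = 0.371 / 0.628 ≈ 0.5908
  upper = min{1, (1 − p₀)/p₁} = 0.743 / 0.628 ≈ 1.1831 → capped at 1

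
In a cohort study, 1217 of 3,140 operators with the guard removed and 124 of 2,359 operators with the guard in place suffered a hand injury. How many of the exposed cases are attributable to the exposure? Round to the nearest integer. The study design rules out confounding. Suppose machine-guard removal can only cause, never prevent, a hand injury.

about 1052 cases

p₁ = P(outcome | exposed) = 1217/3140 = 0.38758
p₀ = P(outcome | unexposed) = 124/2359 = 0.052565
PN = (p₁ − p₀)/p₁ = (0.38758 − 0.052565) / 0.38758 ≈ 0.86438.
Attributable cases ≈ PN × (exposed cases) = 0.86438 × 1217 ≈ 1051.95.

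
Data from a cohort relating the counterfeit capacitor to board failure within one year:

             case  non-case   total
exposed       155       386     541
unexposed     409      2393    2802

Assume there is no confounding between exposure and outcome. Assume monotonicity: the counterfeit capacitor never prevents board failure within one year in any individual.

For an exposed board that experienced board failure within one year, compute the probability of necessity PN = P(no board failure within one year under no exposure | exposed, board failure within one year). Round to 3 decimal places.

PN ≈ 0.491

p₁ = P(outcome | exposed) = 155/541 = 0.28651
p₀ = P(outcome | unexposed) = 409/2802 = 0.14597
Under exogeneity and monotonicity, PN = (p₁ − p₀)/p₁.
PN = (0.28651 − 0.14597) / 0.28651 ≈ 0.4905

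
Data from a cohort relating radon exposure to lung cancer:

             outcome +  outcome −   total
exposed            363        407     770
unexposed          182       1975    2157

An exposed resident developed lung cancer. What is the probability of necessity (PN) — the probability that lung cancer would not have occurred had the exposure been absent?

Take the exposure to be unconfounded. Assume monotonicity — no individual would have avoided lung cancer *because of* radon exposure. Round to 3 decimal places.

p₁ = P(outcome | exposed) = 363/770 = 0.47143
p₀ = P(outcome | unexposed) = 182/2157 = 0.084376
Under exogeneity and monotonicity, PN = (p₁ − p₀) / p₁.
PN = (0.47143 − 0.084376) / 0.47143 = 0.38705 / 0.47143 ≈ 0.8210

PN ≈ 0.821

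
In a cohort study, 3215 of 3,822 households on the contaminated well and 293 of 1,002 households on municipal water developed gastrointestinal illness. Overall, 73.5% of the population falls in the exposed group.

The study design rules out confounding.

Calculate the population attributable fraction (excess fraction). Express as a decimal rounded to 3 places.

p₁ = P(outcome | exposed) = 3215/3822 = 0.84118
p₀ = P(outcome | unexposed) = 293/1002 = 0.29242
Overall risk P(Y=1) = π·p₁ + (1−π)·p₀ = 0.735×0.84118 + 0.265×0.29242 = 0.69576.
Under exogeneity, PAF = [P(Y=1) − p₀] / P(Y=1).
PAF = (0.69576 − 0.29242) / 0.69576 ≈ 0.5797

PAF ≈ 0.580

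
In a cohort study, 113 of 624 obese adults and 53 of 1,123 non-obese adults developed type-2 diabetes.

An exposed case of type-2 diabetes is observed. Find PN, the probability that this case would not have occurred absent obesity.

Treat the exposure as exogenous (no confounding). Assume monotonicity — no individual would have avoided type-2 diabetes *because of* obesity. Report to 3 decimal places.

p₁ = P(outcome | exposed) = 113/624 = 0.18109
p₀ = P(outcome | unexposed) = 53/1123 = 0.047195
Under exogeneity and monotonicity, PN = (p₁ − p₀) / p₁.
PN = (0.18109 − 0.047195) / 0.18109 = 0.13389 / 0.18109 ≈ 0.7394

PN ≈ 0.739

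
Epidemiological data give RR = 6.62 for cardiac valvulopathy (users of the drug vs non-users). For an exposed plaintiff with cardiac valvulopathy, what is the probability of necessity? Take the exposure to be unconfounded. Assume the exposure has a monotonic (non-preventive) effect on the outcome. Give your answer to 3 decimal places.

PN ≈ 0.849

Under exogeneity and monotonicity, PN = (RR − 1) / RR = 1 − 1/RR.
PN = (6.62 − 1) / 6.62 = 5.62 / 6.62 ≈ 0.8489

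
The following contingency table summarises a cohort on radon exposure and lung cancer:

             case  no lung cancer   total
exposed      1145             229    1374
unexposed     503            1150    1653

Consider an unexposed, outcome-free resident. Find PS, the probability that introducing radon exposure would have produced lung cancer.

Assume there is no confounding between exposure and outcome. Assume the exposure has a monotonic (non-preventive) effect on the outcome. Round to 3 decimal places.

p₁ = P(outcome | exposed) = 1145/1374 = 0.83333
p₀ = P(outcome | unexposed) = 503/1653 = 0.3043
Under exogeneity and monotonicity, PS = (p₁ − p₀)/(1 − p₀).
PS = (0.83333 − 0.3043) / 0.6957 ≈ 0.7604

PS ≈ 0.760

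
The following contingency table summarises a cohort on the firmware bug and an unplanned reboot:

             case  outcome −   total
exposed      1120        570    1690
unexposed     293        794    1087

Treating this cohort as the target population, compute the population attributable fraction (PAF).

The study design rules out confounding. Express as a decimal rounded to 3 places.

PAF ≈ 0.470

p₁ = P(outcome | exposed) = 1120/1690 = 0.66272
p₀ = P(outcome | unexposed) = 293/1087 = 0.26955
Exposure prevalence π = 1690/2777 = 0.60857; overall risk P(Y=1) = 0.50882.
Under exogeneity, PAF = [P(Y=1) − p₀]/P(Y=1).
PAF = (0.50882 − 0.26955) / 0.50882 ≈ 0.4702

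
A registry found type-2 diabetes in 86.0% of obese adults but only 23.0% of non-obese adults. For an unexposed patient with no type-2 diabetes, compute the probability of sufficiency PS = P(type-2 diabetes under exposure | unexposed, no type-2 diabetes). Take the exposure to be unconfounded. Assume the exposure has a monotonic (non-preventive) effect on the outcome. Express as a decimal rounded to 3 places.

PS ≈ 0.818

p₁ = 0.86, p₀ = 0.23.
Under exogeneity and monotonicity, PS = (p₁ − p₀) / (1 − p₀).
PS = (0.86 − 0.23) / (1 − 0.23) = 0.63 / 0.77 ≈ 0.8182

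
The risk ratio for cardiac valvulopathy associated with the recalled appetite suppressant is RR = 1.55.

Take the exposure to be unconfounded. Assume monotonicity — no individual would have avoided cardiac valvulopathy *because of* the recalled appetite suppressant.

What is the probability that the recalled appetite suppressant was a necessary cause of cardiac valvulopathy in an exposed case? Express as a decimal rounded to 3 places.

PN ≈ 0.355

Under exogeneity and monotonicity, PN = (RR − 1) / RR = 1 − 1/RR.
PN = (1.55 − 1) / 1.55 = 0.55 / 1.55 ≈ 0.3548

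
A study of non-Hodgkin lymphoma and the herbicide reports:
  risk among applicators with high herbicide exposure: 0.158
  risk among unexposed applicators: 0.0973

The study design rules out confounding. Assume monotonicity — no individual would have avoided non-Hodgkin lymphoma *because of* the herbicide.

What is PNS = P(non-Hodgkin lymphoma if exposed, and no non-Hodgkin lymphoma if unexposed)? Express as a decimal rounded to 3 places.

Let p₁ = 0.158, p₀ = 0.0973.
Under exogeneity and monotonicity, PNS = p₁ − p₀.
PNS = 0.158 − 0.0973 = 0.0607

PNS ≈ 0.061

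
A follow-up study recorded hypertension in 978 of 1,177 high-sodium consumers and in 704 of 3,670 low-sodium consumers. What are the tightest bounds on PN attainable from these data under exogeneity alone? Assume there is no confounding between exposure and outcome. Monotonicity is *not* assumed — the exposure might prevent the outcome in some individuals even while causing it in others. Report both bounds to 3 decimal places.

0.769 ≤ PN ≤ 0.973

p₁ = P(outcome | exposed) = 978/1177 = 0.83093
p₀ = P(outcome | unexposed) = 704/3670 = 0.19183
Under exogeneity alone the bounds on PN are max{0,(p₁−p₀)/p₁} ≤ PN ≤ min{1,(1−p₀)/p₁}.
  lower = (p₁ − p₀)/p₁ = 0.6391 / 0.83093 ≈ 0.7691
  upper = min{1, (1 − p₀)/p₁} = 0.80817 / 0.83093 ≈ 0.9726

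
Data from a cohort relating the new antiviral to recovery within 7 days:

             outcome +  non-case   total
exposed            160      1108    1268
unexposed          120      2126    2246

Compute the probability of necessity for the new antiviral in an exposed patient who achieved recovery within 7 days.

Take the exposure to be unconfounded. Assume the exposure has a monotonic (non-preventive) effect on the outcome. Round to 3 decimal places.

p₁ = P(outcome | exposed) = 160/1268 = 0.12618
p₀ = P(outcome | unexposed) = 120/2246 = 0.053428
Under exogeneity and monotonicity, PN = (p₁ − p₀) / p₁.
PN = (0.12618 − 0.053428) / 0.12618 = 0.072755 / 0.12618 ≈ 0.5766

PN ≈ 0.577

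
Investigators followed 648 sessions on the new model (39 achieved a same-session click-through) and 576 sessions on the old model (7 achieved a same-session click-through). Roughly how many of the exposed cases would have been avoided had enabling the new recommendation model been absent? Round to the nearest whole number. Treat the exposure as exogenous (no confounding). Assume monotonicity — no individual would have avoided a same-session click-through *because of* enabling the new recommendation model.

p₁ = P(outcome | exposed) = 39/648 = 0.060185
p₀ = P(outcome | unexposed) = 7/576 = 0.012153
PN = (p₁ − p₀)/p₁ = (0.060185 − 0.012153) / 0.060185 ≈ 0.79808.
Attributable cases ≈ PN × (exposed cases) = 0.79808 × 39 ≈ 31.13.

about 31 cases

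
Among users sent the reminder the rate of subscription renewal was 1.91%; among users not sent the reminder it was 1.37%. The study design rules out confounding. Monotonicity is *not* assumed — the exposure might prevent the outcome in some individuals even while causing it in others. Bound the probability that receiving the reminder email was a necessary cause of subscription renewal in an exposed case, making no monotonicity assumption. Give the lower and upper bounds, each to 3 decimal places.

0.283 ≤ PN ≤ 1.000

p₁ = 0.0191, p₀ = 0.0137.
Under exogeneity alone the bounds on PN are max{0,(p₁−p₀)/p₁} ≤ PN ≤ min{1,(1−p₀)/p₁}.
  lower = (p₁ − p₀)/p₁ = 0.0054 / 0.0191 ≈ 0.2827
  upper = min{1, (1 − p₀)/p₁} = 0.9863 / 0.0191 ≈ 51.6387 → capped at 1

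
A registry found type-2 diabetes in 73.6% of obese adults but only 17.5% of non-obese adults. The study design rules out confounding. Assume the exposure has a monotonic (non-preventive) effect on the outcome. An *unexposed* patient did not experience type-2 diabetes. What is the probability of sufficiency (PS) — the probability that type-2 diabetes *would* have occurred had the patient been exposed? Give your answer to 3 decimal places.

p₁ = 0.736, p₀ = 0.175.
Under exogeneity and monotonicity, PS = (p₁ − p₀) / (1 − p₀).
PS = (0.736 − 0.175) / (1 − 0.175) = 0.561 / 0.825 ≈ 0.6800

PS ≈ 0.680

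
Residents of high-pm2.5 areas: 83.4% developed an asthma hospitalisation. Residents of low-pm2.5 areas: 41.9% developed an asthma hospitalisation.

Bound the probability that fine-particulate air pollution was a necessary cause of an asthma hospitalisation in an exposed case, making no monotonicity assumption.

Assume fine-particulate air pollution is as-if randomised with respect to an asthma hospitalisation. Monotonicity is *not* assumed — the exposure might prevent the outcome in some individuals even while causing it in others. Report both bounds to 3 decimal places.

0.498 ≤ PN ≤ 0.697

p₁ = 0.834, p₀ = 0.419.
Under exogeneity alone the bounds on PN are max{0,(p₁−p₀)/p₁} ≤ PN ≤ min{1,(1−p₀)/p₁}.
  lower = (p₁ − p₀)/p₁ = 0.415 / 0.834 ≈ 0.4976
  upper = min{1, (1 − p₀)/p₁} = 0.581 / 0.834 ≈ 0.6966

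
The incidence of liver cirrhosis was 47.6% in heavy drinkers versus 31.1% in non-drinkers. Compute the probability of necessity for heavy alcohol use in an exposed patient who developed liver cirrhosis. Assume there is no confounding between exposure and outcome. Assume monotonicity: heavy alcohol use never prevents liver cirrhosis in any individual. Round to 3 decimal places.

p₁ = 0.476, p₀ = 0.311.
Under exogeneity and monotonicity, PN = (p₁ − p₀) / p₁.
PN = (0.476 − 0.311) / 0.476 = 0.165 / 0.476 ≈ 0.3466

PN ≈ 0.347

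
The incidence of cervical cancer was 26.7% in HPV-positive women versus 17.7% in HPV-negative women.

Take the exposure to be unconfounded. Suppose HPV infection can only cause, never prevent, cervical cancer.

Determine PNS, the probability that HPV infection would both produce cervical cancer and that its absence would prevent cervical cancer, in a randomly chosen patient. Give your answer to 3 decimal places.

p₁ = 0.267, p₀ = 0.177.
Under exogeneity and monotonicity, PNS = p₁ − p₀.
PNS = 0.267 − 0.177 = 0.09

PNS ≈ 0.090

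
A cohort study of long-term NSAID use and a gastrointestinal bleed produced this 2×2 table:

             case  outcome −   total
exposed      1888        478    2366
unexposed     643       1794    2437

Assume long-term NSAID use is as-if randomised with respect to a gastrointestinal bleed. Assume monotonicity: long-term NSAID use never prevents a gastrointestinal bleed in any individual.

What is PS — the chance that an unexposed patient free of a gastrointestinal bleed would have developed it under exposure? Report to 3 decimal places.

PS ≈ 0.726

p₁ = P(outcome | exposed) = 1888/2366 = 0.79797
p₀ = P(outcome | unexposed) = 643/2437 = 0.26385
Under exogeneity and monotonicity, PS = (p₁ − p₀) / (1 − p₀).
PS = (0.79797 − 0.26385) / (1 − 0.26385) = 0.53412 / 0.73615 ≈ 0.7256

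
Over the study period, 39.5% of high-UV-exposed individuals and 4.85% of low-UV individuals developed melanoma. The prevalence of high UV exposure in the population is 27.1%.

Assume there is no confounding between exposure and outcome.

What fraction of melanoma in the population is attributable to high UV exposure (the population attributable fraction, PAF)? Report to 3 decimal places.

p₁ = 0.395, p₀ = 0.0485.
Overall risk P(Y=1) = π·p₁ + (1−π)·p₀ = 0.271×0.395 + 0.729×0.0485 = 0.1424.
Under exogeneity, PAF = [P(Y=1) − p₀] / P(Y=1).
PAF = (0.1424 − 0.0485) / 0.1424 ≈ 0.6594

PAF ≈ 0.659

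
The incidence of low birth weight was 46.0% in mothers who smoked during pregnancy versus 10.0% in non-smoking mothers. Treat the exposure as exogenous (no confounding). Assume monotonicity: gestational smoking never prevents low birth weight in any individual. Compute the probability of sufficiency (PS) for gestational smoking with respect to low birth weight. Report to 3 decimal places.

PS ≈ 0.400

p₁ = 0.46, p₀ = 0.1.
Under exogeneity and monotonicity, PS = (p₁ − p₀) / (1 − p₀).
PS = (0.46 − 0.1) / (1 − 0.1) = 0.36 / 0.9 ≈ 0.4000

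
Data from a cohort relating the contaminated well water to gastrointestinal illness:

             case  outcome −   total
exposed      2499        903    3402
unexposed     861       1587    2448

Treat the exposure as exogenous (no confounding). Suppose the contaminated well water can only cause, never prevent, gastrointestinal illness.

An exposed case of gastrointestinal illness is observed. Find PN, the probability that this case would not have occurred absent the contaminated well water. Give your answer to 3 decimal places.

PN ≈ 0.521

p₁ = P(outcome | exposed) = 2499/3402 = 0.73457
p₀ = P(outcome | unexposed) = 861/2448 = 0.35172
Under exogeneity and monotonicity, PN = (p₁ − p₀)/p₁.
PN = (0.73457 − 0.35172) / 0.73457 ≈ 0.5212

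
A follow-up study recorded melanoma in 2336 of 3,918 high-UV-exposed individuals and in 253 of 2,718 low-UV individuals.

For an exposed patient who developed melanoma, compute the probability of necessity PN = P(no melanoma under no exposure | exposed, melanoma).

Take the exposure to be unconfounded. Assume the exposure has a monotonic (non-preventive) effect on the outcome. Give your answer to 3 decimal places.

PN ≈ 0.844

p₁ = P(outcome | exposed) = 2336/3918 = 0.59622
p₀ = P(outcome | unexposed) = 253/2718 = 0.093083
Under exogeneity and monotonicity, PN = (p₁ − p₀) / p₁.
PN = (0.59622 − 0.093083) / 0.59622 = 0.50314 / 0.59622 ≈ 0.8439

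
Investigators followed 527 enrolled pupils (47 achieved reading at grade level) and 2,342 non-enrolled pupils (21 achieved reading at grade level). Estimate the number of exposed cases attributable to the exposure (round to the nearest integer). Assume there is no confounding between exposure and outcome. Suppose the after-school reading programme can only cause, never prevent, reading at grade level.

p₁ = P(outcome | exposed) = 47/527 = 0.089184
p₀ = P(outcome | unexposed) = 21/2342 = 0.0089667
PN = (p₁ − p₀)/p₁ = (0.089184 − 0.0089667) / 0.089184 ≈ 0.89946.
Attributable cases ≈ PN × (exposed cases) = 0.89946 × 47 ≈ 42.27.

about 42 cases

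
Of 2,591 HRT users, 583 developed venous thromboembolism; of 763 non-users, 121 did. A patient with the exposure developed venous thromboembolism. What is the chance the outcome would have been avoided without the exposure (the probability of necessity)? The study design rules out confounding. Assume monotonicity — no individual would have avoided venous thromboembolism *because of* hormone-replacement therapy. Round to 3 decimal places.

PN ≈ 0.295

p₁ = P(outcome | exposed) = 583/2591 = 0.22501
p₀ = P(outcome | unexposed) = 121/763 = 0.15858
Under exogeneity and monotonicity, PN = (p₁ − p₀) / p₁.
PN = (0.22501 − 0.15858) / 0.22501 = 0.066425 / 0.22501 ≈ 0.2952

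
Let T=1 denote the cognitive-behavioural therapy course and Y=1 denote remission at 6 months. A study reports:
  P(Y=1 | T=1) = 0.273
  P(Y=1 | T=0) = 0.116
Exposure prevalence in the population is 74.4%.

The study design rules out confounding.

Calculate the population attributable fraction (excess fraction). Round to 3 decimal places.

PAF ≈ 0.502

Let p₁ = 0.273, p₀ = 0.116.
Overall risk P(Y=1) = π·p₁ + (1−π)·p₀ = 0.744×0.273 + 0.256×0.116 = 0.23281.
Under exogeneity, PAF = [P(Y=1) − p₀] / P(Y=1).
PAF = (0.23281 − 0.116) / 0.23281 ≈ 0.5017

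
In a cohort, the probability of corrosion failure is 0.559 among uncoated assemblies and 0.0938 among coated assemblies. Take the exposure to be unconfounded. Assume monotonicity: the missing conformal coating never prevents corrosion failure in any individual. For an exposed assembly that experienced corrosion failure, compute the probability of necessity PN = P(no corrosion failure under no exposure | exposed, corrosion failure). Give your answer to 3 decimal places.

PN ≈ 0.832

Let p₁ = 0.559, p₀ = 0.0938.
Under exogeneity and monotonicity, PN = (p₁ − p₀) / p₁.
PN = (0.559 − 0.0938) / 0.559 = 0.4652 / 0.559 ≈ 0.8322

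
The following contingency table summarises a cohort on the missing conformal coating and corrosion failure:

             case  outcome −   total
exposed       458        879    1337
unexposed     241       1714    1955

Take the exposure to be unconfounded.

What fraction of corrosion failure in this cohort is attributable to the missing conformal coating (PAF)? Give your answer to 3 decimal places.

p₁ = P(outcome | exposed) = 458/1337 = 0.34256
p₀ = P(outcome | unexposed) = 241/1955 = 0.12327
Exposure prevalence π = 1337/3292 = 0.40614; overall risk P(Y=1) = 0.21233.
Under exogeneity, PAF = [P(Y=1) − p₀]/P(Y=1).
PAF = (0.21233 − 0.12327) / 0.21233 ≈ 0.4194

PAF ≈ 0.419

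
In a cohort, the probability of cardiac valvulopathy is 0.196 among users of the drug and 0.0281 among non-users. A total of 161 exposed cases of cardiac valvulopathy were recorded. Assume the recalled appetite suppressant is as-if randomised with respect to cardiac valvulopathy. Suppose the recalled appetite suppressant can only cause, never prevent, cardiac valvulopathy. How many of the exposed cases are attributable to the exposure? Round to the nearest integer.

about 138 cases

Let p₁ = 0.196, p₀ = 0.0281.
PN = (p₁ − p₀)/p₁ = (0.196 − 0.0281) / 0.196 ≈ 0.85663.
Attributable cases ≈ PN × (exposed cases) = 0.85663 × 161 ≈ 137.92.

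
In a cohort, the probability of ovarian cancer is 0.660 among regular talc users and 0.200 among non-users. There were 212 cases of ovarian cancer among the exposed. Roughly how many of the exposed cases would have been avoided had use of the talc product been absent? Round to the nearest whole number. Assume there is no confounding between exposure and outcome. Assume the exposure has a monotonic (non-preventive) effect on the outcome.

Let p₁ = 0.66, p₀ = 0.2.
PN = (p₁ − p₀)/p₁ = (0.66 − 0.2) / 0.66 ≈ 0.69697.
Attributable cases ≈ PN × (exposed cases) = 0.69697 × 212 ≈ 147.76.

about 148 cases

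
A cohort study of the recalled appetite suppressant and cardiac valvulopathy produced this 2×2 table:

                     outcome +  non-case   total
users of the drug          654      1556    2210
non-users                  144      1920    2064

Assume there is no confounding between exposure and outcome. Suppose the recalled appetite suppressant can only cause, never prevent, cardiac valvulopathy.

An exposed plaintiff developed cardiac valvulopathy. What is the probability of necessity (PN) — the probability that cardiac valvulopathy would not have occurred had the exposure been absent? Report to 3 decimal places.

p₁ = P(outcome | exposed) = 654/2210 = 0.29593
p₀ = P(outcome | unexposed) = 144/2064 = 0.069767
Under exogeneity and monotonicity, PN = (p₁ − p₀) / p₁.
PN = (0.29593 − 0.069767) / 0.29593 = 0.22616 / 0.29593 ≈ 0.7642

PN ≈ 0.764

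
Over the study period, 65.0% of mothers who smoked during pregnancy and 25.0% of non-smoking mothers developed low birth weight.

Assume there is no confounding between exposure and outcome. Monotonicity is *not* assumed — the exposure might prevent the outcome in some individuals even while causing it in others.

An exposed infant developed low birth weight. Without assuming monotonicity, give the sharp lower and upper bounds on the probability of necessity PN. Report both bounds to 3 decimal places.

0.615 ≤ PN ≤ 1.000

p₁ = 0.65, p₀ = 0.25.
Under exogeneity alone the bounds on PN are max{0,(p₁−p₀)/p₁} ≤ PN ≤ min{1,(1−p₀)/p₁}.
  lower = (p₁ − p₀)/p₁ = 0.4 / 0.65 ≈ 0.6154
  upper = min{1, (1 − p₀)/p₁} = 0.75 / 0.65 ≈ 1.1538 → capped at 1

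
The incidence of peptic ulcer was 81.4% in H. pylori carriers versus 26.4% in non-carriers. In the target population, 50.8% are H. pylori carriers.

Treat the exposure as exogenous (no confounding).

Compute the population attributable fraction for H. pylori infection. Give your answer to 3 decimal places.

p₁ = 0.814, p₀ = 0.264.
Overall risk P(Y=1) = π·p₁ + (1−π)·p₀ = 0.508×0.814 + 0.492×0.264 = 0.5434.
Under exogeneity, PAF = [P(Y=1) − p₀] / P(Y=1).
PAF = (0.5434 − 0.264) / 0.5434 ≈ 0.5142

PAF ≈ 0.514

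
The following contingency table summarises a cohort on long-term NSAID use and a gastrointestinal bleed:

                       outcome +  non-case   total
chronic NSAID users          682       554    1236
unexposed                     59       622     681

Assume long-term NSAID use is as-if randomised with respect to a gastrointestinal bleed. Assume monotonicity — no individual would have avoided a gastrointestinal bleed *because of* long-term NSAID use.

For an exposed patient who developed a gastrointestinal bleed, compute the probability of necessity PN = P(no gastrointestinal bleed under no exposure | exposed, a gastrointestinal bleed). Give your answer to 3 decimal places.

PN ≈ 0.843

p₁ = P(outcome | exposed) = 682/1236 = 0.55178
p₀ = P(outcome | unexposed) = 59/681 = 0.086637
Under exogeneity and monotonicity, PN = (p₁ − p₀)/p₁.
PN = (0.55178 − 0.086637) / 0.55178 ≈ 0.8430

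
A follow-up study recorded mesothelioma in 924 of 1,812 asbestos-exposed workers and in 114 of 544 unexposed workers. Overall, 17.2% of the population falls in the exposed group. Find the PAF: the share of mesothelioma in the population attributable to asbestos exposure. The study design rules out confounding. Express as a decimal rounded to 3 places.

PAF ≈ 0.198

p₁ = P(outcome | exposed) = 924/1812 = 0.50993
p₀ = P(outcome | unexposed) = 114/544 = 0.20956
Overall risk P(Y=1) = π·p₁ + (1−π)·p₀ = 0.172×0.50993 + 0.828×0.20956 = 0.26122.
Under exogeneity, PAF = [P(Y=1) − p₀] / P(Y=1).
PAF = (0.26122 − 0.20956) / 0.26122 ≈ 0.1978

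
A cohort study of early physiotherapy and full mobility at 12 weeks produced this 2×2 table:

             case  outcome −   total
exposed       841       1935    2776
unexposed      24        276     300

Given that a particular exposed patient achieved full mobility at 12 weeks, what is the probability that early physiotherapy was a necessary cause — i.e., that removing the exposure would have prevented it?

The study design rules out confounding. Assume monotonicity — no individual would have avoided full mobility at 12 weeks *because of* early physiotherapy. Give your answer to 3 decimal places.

PN ≈ 0.736

p₁ = P(outcome | exposed) = 841/2776 = 0.30295
p₀ = P(outcome | unexposed) = 24/300 = 0.08
Under exogeneity and monotonicity, PN = (p₁ − p₀)/p₁.
PN = (0.30295 − 0.08) / 0.30295 ≈ 0.7359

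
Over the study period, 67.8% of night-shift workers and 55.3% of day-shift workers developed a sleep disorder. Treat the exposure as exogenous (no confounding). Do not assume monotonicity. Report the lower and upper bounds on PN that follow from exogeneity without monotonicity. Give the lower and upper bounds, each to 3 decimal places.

0.184 ≤ PN ≤ 0.659

p₁ = 0.678, p₀ = 0.553.
Under exogeneity alone the bounds on PN are max{0,(p₁−p₀)/p₁} ≤ PN ≤ min{1,(1−p₀)/p₁}.
  lower = (p₁ − p₀)/p₁ = 0.125 / 0.678 ≈ 0.1844
  upper = min{1, (1 − p₀)/p₁} = 0.447 / 0.678 ≈ 0.6593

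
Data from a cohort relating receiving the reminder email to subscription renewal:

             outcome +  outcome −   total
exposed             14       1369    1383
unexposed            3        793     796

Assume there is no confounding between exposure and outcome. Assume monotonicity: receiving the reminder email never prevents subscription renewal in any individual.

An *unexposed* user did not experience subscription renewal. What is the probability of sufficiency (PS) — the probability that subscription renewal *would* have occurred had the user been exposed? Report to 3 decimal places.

PS ≈ 0.006

p₁ = P(outcome | exposed) = 14/1383 = 0.010123
p₀ = P(outcome | unexposed) = 3/796 = 0.0037688
Under exogeneity and monotonicity, PS = (p₁ − p₀)/(1 − p₀).
PS = (0.010123 − 0.0037688) / 0.99623 ≈ 0.0064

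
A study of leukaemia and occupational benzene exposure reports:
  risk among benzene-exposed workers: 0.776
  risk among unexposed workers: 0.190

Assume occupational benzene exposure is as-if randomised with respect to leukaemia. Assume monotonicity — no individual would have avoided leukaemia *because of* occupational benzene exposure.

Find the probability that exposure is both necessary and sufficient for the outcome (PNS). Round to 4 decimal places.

Let p₁ = 0.776, p₀ = 0.19.
Under exogeneity and monotonicity, PNS = p₁ − p₀.
PNS = 0.776 − 0.19 = 0.586

PNS ≈ 0.5860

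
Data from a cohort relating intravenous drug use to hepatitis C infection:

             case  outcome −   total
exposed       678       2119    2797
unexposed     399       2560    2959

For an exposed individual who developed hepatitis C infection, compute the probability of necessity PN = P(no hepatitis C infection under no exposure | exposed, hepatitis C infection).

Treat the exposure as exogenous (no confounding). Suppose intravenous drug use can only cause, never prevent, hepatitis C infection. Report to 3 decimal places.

PN ≈ 0.444

p₁ = P(outcome | exposed) = 678/2797 = 0.2424
p₀ = P(outcome | unexposed) = 399/2959 = 0.13484
Under exogeneity and monotonicity, PN = (p₁ − p₀)/p₁.
PN = (0.2424 − 0.13484) / 0.2424 ≈ 0.4437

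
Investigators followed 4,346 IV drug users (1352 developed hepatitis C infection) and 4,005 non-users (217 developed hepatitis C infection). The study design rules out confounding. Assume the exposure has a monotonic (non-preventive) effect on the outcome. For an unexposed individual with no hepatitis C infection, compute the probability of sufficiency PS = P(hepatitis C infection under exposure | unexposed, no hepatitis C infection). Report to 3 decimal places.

p₁ = P(outcome | exposed) = 1352/4346 = 0.31109
p₀ = P(outcome | unexposed) = 217/4005 = 0.054182
Under exogeneity and monotonicity, PS = (p₁ − p₀) / (1 − p₀).
PS = (0.31109 − 0.054182) / (1 − 0.054182) = 0.25691 / 0.94582 ≈ 0.2716

PS ≈ 0.272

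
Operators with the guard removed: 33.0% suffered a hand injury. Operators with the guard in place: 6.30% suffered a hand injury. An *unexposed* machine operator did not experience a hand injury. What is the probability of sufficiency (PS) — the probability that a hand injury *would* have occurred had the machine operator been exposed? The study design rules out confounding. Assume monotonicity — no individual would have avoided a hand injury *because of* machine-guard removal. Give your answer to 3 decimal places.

PS ≈ 0.285

p₁ = 0.33, p₀ = 0.063.
Under exogeneity and monotonicity, PS = (p₁ − p₀) / (1 − p₀).
PS = (0.33 − 0.063) / (1 − 0.063) = 0.267 / 0.937 ≈ 0.2850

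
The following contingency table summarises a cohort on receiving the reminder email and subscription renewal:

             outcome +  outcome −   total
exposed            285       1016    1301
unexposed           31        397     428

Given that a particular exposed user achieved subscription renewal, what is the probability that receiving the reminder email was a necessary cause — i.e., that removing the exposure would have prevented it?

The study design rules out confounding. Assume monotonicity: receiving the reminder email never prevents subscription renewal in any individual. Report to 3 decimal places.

p₁ = P(outcome | exposed) = 285/1301 = 0.21906
p₀ = P(outcome | unexposed) = 31/428 = 0.07243
Under exogeneity and monotonicity, PN = (p₁ − p₀)/p₁.
PN = (0.21906 − 0.07243) / 0.21906 ≈ 0.6694

PN ≈ 0.669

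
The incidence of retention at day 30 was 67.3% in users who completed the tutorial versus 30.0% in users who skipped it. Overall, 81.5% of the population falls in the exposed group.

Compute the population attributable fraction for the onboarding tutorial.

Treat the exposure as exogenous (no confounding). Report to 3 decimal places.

p₁ = 0.673, p₀ = 0.3.
Overall risk P(Y=1) = π·p₁ + (1−π)·p₀ = 0.815×0.673 + 0.185×0.3 = 0.60399.
Under exogeneity, PAF = [P(Y=1) − p₀] / P(Y=1).
PAF = (0.60399 − 0.3) / 0.60399 ≈ 0.5033

PAF ≈ 0.503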